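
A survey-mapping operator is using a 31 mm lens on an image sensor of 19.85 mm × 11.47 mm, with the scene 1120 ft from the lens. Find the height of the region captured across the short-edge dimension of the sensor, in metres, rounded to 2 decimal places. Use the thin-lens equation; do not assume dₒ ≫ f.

dₒ: 1120 ft × 304.8 mm/ft = 341375.99 mm.
Similar triangles through the lens centre give W/dₒ = h/dᵢ; with 1/f = 1/dₒ + 1/dᵢ this gives W = h·(dₒ − f)/f.
W = 11.47 mm × (341376 − 31) / 31 = 11.47 × 11011.1287 ≈ 126297.646 mm = 126.298 m.

126.30 m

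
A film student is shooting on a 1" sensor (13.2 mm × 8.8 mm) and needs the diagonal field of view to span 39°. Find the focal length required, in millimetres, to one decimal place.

Sensor diagonal = √(13.2² + 8.8²) = √251.6800 ≈ 15.8644 mm.
From α = 2·arctan(d/2f) we get f = d / (2·tan(α/2)).
With d = 15.8644 mm and α/2 = 19.5°, tan(α/2) ≈ 0.35412, so f ≈ 15.8644 / 0.70824 ≈ 22.3999 mm.

22.4 mm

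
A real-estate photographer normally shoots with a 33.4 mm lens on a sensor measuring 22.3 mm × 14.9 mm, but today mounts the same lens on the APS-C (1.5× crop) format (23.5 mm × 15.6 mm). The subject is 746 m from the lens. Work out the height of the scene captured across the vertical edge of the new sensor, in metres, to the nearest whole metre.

The focal length stays 33.4 mm; the relevant sensor dimension is now h = 15.6 mm. Object distance dₒ = 746 m = 746000 mm.
Thin-lens field height W = h·(dₒ − f)/f = 15.6 × (746000 − 33.4)/33.4 ≈ 348415.538 mm = 348.416 m.

348 m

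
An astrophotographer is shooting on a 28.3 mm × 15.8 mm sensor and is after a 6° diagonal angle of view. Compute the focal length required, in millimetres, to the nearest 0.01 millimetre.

309.23 mm

Sensor diagonal = √(28.3² + 15.8²) = √1050.5300 ≈ 32.4119 mm.
From α = 2·arctan(d/2f) we get f = d / (2·tan(α/2)).
With d = 32.4119 mm and α/2 = 3°, tan(α/2) ≈ 0.05241, so f ≈ 32.4119 / 0.10482 ≈ 309.2278 mm.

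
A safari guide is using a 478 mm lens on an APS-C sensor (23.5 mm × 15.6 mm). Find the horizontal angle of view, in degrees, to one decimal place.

Angle of view α = 2·arctan(w/2f) with w = 23.5 mm and f = 478 mm.
w/2f = 0.02458; arctan(0.02458) ≈ 1.4081°, so α ≈ 2.8163°.

2.8°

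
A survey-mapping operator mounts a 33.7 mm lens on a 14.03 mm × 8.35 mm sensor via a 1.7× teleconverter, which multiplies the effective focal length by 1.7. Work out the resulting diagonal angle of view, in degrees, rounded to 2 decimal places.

Effective focal length f = 33.7 × 1.7 = 57.29 mm.
Sensor diagonal = √(14.03² + 8.35²) = √266.5634 ≈ 16.3268 mm.
α = 2·arctan(16.327 / (2 × 57.29)) = 2·arctan(0.14249) ≈ 16.2192°.

16.22°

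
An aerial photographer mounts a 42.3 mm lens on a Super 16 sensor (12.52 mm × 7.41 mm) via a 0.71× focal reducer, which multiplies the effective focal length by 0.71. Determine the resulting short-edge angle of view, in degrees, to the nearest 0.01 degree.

14.07°

Effective focal length f = 42.3 × 0.71 = 30.033 mm.
α = 2·arctan(7.41 / (2 × 30.033)) = 2·arctan(0.12336) ≈ 14.0654°.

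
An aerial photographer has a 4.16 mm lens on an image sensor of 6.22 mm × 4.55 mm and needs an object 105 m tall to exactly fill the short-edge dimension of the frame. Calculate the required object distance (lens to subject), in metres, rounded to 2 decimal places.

96.00 m

W: 105 m = 105000 mm.
Magnification m = h/W = dᵢ/dₒ; combined with 1/f = 1/dₒ + 1/dᵢ this gives dₒ = f·(1 + W/h).
dₒ = 4.16 mm × (1 + 105000/4.55) = 4.16 × 23077.9231 ≈ 96004.160 mm = 96.0042 m.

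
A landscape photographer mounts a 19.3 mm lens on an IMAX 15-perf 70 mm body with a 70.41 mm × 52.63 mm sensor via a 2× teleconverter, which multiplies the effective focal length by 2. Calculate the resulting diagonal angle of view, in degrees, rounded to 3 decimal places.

Effective focal length f = 19.3 × 2 = 38.6 mm.
Sensor diagonal = √(70.41² + 52.63²) = √7727.4850 ≈ 87.9061 mm.
α = 2·arctan(87.906 / (2 × 38.6)) = 2·arctan(1.13868) ≈ 97.4202°.

97.420°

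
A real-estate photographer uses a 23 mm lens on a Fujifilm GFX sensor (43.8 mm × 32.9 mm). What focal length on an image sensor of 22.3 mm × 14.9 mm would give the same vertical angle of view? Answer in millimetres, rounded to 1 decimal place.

10.4 mm

Equal angle of view means equal height/f ratio, so f₂ = f₁ · (height₂/height₁) = 23 × 14.9/32.9.
f₂ = 23 × 0.45289 ≈ 10.416 mm.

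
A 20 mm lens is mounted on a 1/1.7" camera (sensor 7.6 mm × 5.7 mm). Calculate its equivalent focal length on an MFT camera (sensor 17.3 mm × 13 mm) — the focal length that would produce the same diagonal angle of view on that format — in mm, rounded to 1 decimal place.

45.6 mm

Sensor diagonal = √(7.6² + 5.7²) = √90.2500 ≈ 9.5000 mm.
Sensor diagonal = √(17.3² + 13²) = √468.2900 ≈ 21.6400 mm.
Equal angle of view means equal diagonal/f ratio, so f₂ = f₁ · (diagonal₂/diagonal₁) = 20 × 21.6400/9.5000.
f₂ = 20 × 2.27790 ≈ 45.558 mm.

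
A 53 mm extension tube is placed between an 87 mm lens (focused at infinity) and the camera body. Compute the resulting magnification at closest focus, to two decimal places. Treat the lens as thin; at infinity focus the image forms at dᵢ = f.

The tube moves the image plane from f to f + e, so dᵢ = 87 + 53 = 140 mm. Focus is achieved when 1/f = 1/dₒ + 1/dᵢ, giving dₒ = 1/(1/f − 1/(f+e)).
Magnification m = dᵢ/dₒ = (f+e)·(1/f − 1/(f+e)) = e/f = 53/87 ≈ 0.6092.

0.61×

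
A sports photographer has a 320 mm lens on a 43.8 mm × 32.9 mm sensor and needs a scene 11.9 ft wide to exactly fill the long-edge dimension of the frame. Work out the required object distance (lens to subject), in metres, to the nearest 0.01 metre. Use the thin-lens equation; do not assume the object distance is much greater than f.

W: 11.9 ft × 304.8 mm/ft = 3627.12 mm.
Magnification m = w/W = dᵢ/dₒ; combined with 1/f = 1/dₒ + 1/dᵢ this gives dₒ = f·(1 + W/w).
dₒ = 320 mm × (1 + 3627.12/43.8) = 320 × 83.8110 ≈ 26819.506 mm = 26.8195 m.

26.82 m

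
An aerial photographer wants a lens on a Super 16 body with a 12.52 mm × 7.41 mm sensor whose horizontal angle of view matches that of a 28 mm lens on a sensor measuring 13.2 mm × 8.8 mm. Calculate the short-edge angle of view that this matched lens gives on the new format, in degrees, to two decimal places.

15.88°

Equal horizontal AOV ⇒ f₂ = f₁ · 12.52/13.2 = 28 × 0.94848 ≈ 26.5576 mm.
Short-edge AOV on the new format = 2·arctan(7.41 / (2 × 26.5576)) = 2·arctan(0.13951) ≈ 15.8839°.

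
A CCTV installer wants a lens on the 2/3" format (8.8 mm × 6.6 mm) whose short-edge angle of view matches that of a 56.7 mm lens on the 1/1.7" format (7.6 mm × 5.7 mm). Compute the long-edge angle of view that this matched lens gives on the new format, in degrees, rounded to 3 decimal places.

7.668°

Equal short-edge AOV ⇒ f₂ = f₁ · 6.6/5.7 = 56.7 × 1.15789 ≈ 65.6526 mm.
Long-edge AOV on the new format = 2·arctan(8.8 / (2 × 65.6526)) = 2·arctan(0.06702) ≈ 7.6684°.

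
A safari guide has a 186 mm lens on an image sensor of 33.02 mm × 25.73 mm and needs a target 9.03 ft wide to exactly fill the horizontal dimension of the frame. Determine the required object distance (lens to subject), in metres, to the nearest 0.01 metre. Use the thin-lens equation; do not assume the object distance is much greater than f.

15.69 m

W: 9.03 ft × 304.8 mm/ft = 2752.34 mm.
Magnification m = w/W = dᵢ/dₒ; combined with 1/f = 1/dₒ + 1/dᵢ this gives dₒ = f·(1 + W/w).
dₒ = 186 mm × (1 + 2752.34/33.02) = 186 × 84.3538 ≈ 15689.815 mm = 15.6898 m.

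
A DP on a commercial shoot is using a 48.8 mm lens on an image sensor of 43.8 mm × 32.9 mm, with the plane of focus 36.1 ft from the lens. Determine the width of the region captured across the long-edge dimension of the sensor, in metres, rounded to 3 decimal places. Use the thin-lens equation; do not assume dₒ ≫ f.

9.832 m

dₒ: 36.1 ft × 304.8 mm/ft = 11003.28 mm.
Similar triangles through the lens centre give W/dₒ = w/dᵢ; with 1/f = 1/dₒ + 1/dᵢ this gives W = w·(dₒ − f)/f.
W = 43.8 mm × (11003.3 − 48.8) / 48.8 = 43.8 × 224.4770 ≈ 9832.094 mm = 9.83209 m.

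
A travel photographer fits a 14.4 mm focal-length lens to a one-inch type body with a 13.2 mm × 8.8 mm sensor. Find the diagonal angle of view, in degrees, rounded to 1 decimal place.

57.7°

Sensor diagonal = √(13.2² + 8.8²) = √251.6800 ≈ 15.8644 mm.
Angle of view α = 2·arctan(d/2f) with d = 15.8644 mm and f = 14.4 mm.
d/2f = 0.55085; arctan(0.55085) ≈ 28.8481°, so α ≈ 57.6962°.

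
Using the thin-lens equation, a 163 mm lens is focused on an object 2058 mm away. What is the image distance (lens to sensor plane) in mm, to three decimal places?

1/dᵢ = 1/f − 1/dₒ = 1/163 − 1/2058 = 0.0056491 mm⁻¹.
dᵢ = 1/0.0056491 ≈ 177.0206 mm.

177.021 mm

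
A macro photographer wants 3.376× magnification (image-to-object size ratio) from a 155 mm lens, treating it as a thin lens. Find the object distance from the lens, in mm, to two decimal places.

200.91 mm

With m = dᵢ/dₒ and 1/f = 1/dₒ + 1/dᵢ, substituting dᵢ = m·dₒ gives 1/f = (1 + 1/m)/dₒ, hence dₒ = f·(1 + 1/m).
dₒ = 155 × (1 + 1/3.376) = 155 × 1.29621 ≈ 200.912 mm.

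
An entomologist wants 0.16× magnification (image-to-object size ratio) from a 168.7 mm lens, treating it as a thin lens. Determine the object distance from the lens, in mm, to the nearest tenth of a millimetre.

1223.1 mm

With m = dᵢ/dₒ and 1/f = 1/dₒ + 1/dᵢ, substituting dᵢ = m·dₒ gives 1/f = (1 + 1/m)/dₒ, hence dₒ = f·(1 + 1/m).
dₒ = 168.7 × (1 + 1/0.16) = 168.7 × 7.25000 ≈ 1223.075 mm.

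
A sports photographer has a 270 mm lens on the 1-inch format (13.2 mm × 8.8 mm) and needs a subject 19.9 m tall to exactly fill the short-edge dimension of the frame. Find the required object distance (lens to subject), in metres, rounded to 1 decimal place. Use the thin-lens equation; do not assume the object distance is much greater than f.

610.8 m

W: 19.9 m = 19900 mm.
Magnification m = h/W = dᵢ/dₒ; combined with 1/f = 1/dₒ + 1/dᵢ this gives dₒ = f·(1 + W/h).
dₒ = 270 mm × (1 + 19900/8.8) = 270 × 2262.3636 ≈ 610838.182 mm = 610.838 m.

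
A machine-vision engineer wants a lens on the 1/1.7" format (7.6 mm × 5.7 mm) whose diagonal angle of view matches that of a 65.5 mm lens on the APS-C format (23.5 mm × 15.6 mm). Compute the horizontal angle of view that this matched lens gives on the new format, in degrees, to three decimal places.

19.547°

Sensor diagonal = √(23.5² + 15.6²) = √795.6100 ≈ 28.2066 mm.
Sensor diagonal = √(7.6² + 5.7²) = √90.2500 ≈ 9.5000 mm.
Equal diagonal AOV ⇒ f₂ = f₁ · 9.5000/28.2066 = 65.5 × 0.33680 ≈ 22.0605 mm.
Horizontal AOV on the new format = 2·arctan(7.6 / (2 × 22.0605)) = 2·arctan(0.17225) ≈ 19.5470°.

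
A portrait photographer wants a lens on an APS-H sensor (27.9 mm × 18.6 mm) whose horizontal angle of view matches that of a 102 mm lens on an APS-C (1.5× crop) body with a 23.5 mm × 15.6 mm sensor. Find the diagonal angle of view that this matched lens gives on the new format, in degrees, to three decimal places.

15.765°

Equal horizontal AOV ⇒ f₂ = f₁ · 27.9/23.5 = 102 × 1.18723 ≈ 121.0979 mm.
Sensor diagonal = √(27.9² + 18.6²) = √1124.3700 ≈ 33.5316 mm.
Diagonal AOV on the new format = 2·arctan(33.5316 / (2 × 121.0979)) = 2·arctan(0.13845) ≈ 15.7648°.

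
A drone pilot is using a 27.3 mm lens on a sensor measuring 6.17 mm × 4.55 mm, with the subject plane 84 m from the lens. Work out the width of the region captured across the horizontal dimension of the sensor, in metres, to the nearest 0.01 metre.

dₒ: 84 m = 84000 mm.
Similar triangles through the lens centre give W/dₒ = w/dᵢ; with 1/f = 1/dₒ + 1/dᵢ this gives W = w·(dₒ − f)/f.
W = 6.17 mm × (84000 − 27.3) / 27.3 = 6.17 × 3075.9231 ≈ 18978.445 mm = 18.9784 m.

18.98 m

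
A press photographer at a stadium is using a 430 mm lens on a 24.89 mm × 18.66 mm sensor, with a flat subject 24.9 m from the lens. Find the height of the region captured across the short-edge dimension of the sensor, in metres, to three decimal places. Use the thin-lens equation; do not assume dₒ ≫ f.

dₒ: 24.9 m = 24900 mm.
Similar triangles through the lens centre give W/dₒ = h/dᵢ; with 1/f = 1/dₒ + 1/dᵢ this gives W = h·(dₒ − f)/f.
W = 18.66 mm × (24900 − 430) / 430 = 18.66 × 56.9070 ≈ 1061.884 mm = 1.06188 m.

1.062 m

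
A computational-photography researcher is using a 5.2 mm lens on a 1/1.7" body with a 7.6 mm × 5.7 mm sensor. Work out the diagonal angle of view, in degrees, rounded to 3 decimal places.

84.821°

Sensor diagonal = √(7.6² + 5.7²) = √90.2500 ≈ 9.5000 mm.
Angle of view α = 2·arctan(d/2f) with d = 9.5000 mm and f = 5.2 mm.
d/2f = 0.91346; arctan(0.91346) ≈ 42.4105°, so α ≈ 84.8210°.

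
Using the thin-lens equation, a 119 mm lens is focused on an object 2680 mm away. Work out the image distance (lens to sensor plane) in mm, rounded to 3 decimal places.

124.529 mm

1/dᵢ = 1/f − 1/dₒ = 1/119 − 1/2680 = 0.0080302 mm⁻¹.
dᵢ = 1/0.0080302 ≈ 124.5295 mm.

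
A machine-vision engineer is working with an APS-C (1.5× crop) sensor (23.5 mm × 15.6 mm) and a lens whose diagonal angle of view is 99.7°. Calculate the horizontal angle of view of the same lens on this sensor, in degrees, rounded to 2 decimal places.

89.29°

Sensor diagonal = √(23.5² + 15.6²) = √795.6100 ≈ 28.2066 mm.
From the diagonal AOV: f = 28.2066 / (2·tan(49.85°)) = 28.2066 / 2.37087 ≈ 11.8971 mm.
Horizontal AOV = 2·arctan(23.5 / (2 × 11.8971)) = 2·arctan(0.98763) ≈ 89.2871°.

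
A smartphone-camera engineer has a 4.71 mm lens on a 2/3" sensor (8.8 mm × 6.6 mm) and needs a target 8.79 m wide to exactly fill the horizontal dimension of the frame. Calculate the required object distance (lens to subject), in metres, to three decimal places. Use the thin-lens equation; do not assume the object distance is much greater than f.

4.709 m

W: 8.79 m = 8790 mm.
Magnification m = w/W = dᵢ/dₒ; combined with 1/f = 1/dₒ + 1/dᵢ this gives dₒ = f·(1 + W/w).
dₒ = 4.71 mm × (1 + 8790/8.8) = 4.71 × 999.8636 ≈ 4709.358 mm = 4.70936 m.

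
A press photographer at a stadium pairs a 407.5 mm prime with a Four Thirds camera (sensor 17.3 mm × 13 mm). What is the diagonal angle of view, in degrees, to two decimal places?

Sensor diagonal = √(17.3² + 13²) = √468.2900 ≈ 21.6400 mm.
Angle of view α = 2·arctan(d/2f) with d = 21.6400 mm and f = 407.5 mm.
d/2f = 0.02655; arctan(0.02655) ≈ 1.5210°, so α ≈ 3.0419°.

3.04°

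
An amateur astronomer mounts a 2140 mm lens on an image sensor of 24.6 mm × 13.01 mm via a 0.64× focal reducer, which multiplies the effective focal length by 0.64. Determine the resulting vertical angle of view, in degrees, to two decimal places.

Effective focal length f = 2140 × 0.64 = 1369.6 mm.
α = 2·arctan(13.01 / (2 × 1369.6)) = 2·arctan(0.00475) ≈ 0.5443°.

0.54°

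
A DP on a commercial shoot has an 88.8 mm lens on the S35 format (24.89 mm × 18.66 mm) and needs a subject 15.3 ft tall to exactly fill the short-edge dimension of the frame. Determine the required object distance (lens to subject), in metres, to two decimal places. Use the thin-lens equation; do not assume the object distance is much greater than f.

22.28 m

W: 15.3 ft × 304.8 mm/ft = 4663.44 mm.
Magnification m = h/W = dᵢ/dₒ; combined with 1/f = 1/dₒ + 1/dᵢ this gives dₒ = f·(1 + W/h).
dₒ = 88.8 mm × (1 + 4663.44/18.66) = 88.8 × 250.9164 ≈ 22281.375 mm = 22.2814 m.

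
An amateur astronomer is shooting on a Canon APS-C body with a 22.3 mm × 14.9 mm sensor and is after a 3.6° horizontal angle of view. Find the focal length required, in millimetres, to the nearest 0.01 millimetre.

354.80 mm

From α = 2·arctan(w/2f) we get f = w / (2·tan(α/2)).
With w = 22.3 mm and α/2 = 1.8°, tan(α/2) ≈ 0.03143, so f ≈ 22.3 / 0.06285 ≈ 354.7988 mm.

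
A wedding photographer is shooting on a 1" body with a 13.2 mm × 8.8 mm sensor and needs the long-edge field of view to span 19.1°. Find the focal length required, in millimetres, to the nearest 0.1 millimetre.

From α = 2·arctan(w/2f) we get f = w / (2·tan(α/2)).
With w = 13.2 mm and α/2 = 9.55°, tan(α/2) ≈ 0.16824, so f ≈ 13.2 / 0.33648 ≈ 39.2297 mm.

39.2 mm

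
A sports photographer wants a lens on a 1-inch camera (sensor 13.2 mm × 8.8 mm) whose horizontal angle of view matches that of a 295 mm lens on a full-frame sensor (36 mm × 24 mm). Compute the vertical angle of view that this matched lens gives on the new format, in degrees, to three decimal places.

Equal horizontal AOV ⇒ f₂ = f₁ · 13.2/36 = 295 × 0.36667 ≈ 108.1667 mm.
Vertical AOV on the new format = 2·arctan(8.8 / (2 × 108.1667)) = 2·arctan(0.04068) ≈ 4.6588°.

4.659°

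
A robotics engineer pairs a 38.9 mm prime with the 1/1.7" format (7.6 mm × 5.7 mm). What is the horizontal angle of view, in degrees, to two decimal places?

Angle of view α = 2·arctan(w/2f) with w = 7.6 mm and f = 38.9 mm.
w/2f = 0.09769; arctan(0.09769) ≈ 5.5793°, so α ≈ 11.1586°.

11.16°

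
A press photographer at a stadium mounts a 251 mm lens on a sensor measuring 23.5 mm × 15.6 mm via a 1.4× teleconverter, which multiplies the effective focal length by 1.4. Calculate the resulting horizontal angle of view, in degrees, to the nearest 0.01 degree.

Effective focal length f = 251 × 1.4 = 351.4 mm.
α = 2·arctan(23.5 / (2 × 351.4)) = 2·arctan(0.03344) ≈ 3.8302°.

3.83°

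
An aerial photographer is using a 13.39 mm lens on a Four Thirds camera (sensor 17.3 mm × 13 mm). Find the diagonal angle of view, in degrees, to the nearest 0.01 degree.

Sensor diagonal = √(17.3² + 13²) = √468.2900 ≈ 21.6400 mm.
Angle of view α = 2·arctan(d/2f) with d = 21.6400 mm and f = 13.39 mm.
d/2f = 0.80807; arctan(0.80807) ≈ 38.9405°, so α ≈ 77.8810°.

77.88°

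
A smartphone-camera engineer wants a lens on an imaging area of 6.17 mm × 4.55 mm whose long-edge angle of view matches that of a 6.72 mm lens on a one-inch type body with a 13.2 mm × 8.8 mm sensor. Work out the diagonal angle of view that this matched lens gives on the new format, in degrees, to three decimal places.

Equal long-edge AOV ⇒ f₂ = f₁ · 6.17/13.2 = 6.72 × 0.46742 ≈ 3.1411 mm.
Sensor diagonal = √(6.17² + 4.55²) = √58.7714 ≈ 7.6663 mm.
Diagonal AOV on the new format = 2·arctan(7.6663 / (2 × 3.1411)) = 2·arctan(1.22032) ≈ 101.3335°.

101.334°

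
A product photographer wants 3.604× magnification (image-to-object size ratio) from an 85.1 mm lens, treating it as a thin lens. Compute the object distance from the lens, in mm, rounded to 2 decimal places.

With m = dᵢ/dₒ and 1/f = 1/dₒ + 1/dᵢ, substituting dᵢ = m·dₒ gives 1/f = (1 + 1/m)/dₒ, hence dₒ = f·(1 + 1/m).
dₒ = 85.1 × (1 + 1/3.604) = 85.1 × 1.27747 ≈ 108.713 mm.

108.71 mm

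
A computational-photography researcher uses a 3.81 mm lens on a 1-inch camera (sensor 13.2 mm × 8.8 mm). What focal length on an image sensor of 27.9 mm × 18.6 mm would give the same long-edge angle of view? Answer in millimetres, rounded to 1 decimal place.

Equal angle of view means equal width/f ratio, so f₂ = f₁ · (width₂/width₁) = 3.81 × 27.9/13.2.
f₂ = 3.81 × 2.11364 ≈ 8.053 mm.

8.1 mm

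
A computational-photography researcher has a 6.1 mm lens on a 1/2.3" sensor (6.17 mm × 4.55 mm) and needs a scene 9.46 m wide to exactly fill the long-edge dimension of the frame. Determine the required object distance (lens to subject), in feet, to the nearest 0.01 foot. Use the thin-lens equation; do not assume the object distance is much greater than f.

30.70 ft

W: 9.46 m = 9460 mm.
Magnification m = w/W = dᵢ/dₒ; combined with 1/f = 1/dₒ + 1/dᵢ this gives dₒ = f·(1 + W/w).
dₒ = 6.1 mm × (1 + 9460/6.17) = 6.1 × 1534.2253 ≈ 9358.774 mm = 9358.774/304.8 ft = 30.7046 ft.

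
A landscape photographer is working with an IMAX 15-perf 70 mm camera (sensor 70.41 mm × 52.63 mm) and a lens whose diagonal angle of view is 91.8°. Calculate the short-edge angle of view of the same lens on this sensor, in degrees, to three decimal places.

Sensor diagonal = √(70.41² + 52.63²) = √7727.4850 ≈ 87.9061 mm.
From the diagonal AOV: f = 87.9061 / (2·tan(45.9°)) = 87.9061 / 2.06384 ≈ 42.5935 mm.
Short-edge AOV = 2·arctan(52.63 / (2 × 42.5935)) = 2·arctan(0.61782) ≈ 63.4170°.

63.417°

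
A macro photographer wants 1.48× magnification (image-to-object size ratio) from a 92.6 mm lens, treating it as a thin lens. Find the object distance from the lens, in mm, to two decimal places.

With m = dᵢ/dₒ and 1/f = 1/dₒ + 1/dᵢ, substituting dᵢ = m·dₒ gives 1/f = (1 + 1/m)/dₒ, hence dₒ = f·(1 + 1/m).
dₒ = 92.6 × (1 + 1/1.48) = 92.6 × 1.67568 ≈ 155.168 mm.

155.17 mm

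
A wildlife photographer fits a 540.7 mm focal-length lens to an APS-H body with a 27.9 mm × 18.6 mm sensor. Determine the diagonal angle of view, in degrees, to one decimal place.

3.6°

Sensor diagonal = √(27.9² + 18.6²) = √1124.3700 ≈ 33.5316 mm.
Angle of view α = 2·arctan(d/2f) with d = 33.5316 mm and f = 540.7 mm.
d/2f = 0.03101; arctan(0.03101) ≈ 1.7760°, so α ≈ 3.5521°.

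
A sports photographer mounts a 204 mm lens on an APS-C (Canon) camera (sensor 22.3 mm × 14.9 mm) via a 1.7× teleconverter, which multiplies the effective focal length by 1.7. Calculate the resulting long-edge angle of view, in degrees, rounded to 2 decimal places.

3.68°

Effective focal length f = 204 × 1.7 = 346.8 mm.
α = 2·arctan(22.3 / (2 × 346.8)) = 2·arctan(0.03215) ≈ 3.6830°.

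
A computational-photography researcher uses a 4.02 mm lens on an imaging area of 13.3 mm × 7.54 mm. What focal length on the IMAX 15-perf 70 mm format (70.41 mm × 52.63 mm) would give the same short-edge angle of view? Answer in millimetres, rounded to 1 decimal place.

28.1 mm

Equal angle of view means equal height/f ratio, so f₂ = f₁ · (height₂/height₁) = 4.02 × 52.63/7.54.
f₂ = 4.02 × 6.98011 ≈ 28.060 mm.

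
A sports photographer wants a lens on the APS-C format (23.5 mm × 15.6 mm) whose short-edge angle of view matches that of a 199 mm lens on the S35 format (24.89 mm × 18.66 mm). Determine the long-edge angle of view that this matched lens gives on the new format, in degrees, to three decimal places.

8.080°

Equal short-edge AOV ⇒ f₂ = f₁ · 15.6/18.66 = 199 × 0.83601 ≈ 166.3666 mm.
Long-edge AOV on the new format = 2·arctan(23.5 / (2 × 166.3666)) = 2·arctan(0.07063) ≈ 8.0799°.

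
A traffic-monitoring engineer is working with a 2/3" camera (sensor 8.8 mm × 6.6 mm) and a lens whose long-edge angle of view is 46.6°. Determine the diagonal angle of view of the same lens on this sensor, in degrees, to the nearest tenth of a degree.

From the long-edge AOV: f = 8.8 / (2·tan(23.3°)) = 8.8 / 0.86134 ≈ 10.2167 mm.
Sensor diagonal = √(8.8² + 6.6²) = √121.0000 ≈ 11.0000 mm.
Diagonal AOV = 2·arctan(11.0000 / (2 × 10.2167)) = 2·arctan(0.53834) ≈ 56.5903°.

56.6°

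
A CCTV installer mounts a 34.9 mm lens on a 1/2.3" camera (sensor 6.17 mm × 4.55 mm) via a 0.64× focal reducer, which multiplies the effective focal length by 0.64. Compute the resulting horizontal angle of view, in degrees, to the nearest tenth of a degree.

15.7°

Effective focal length f = 34.9 × 0.64 = 22.336 mm.
α = 2·arctan(6.17 / (2 × 22.336)) = 2·arctan(0.13812) ≈ 15.7276°.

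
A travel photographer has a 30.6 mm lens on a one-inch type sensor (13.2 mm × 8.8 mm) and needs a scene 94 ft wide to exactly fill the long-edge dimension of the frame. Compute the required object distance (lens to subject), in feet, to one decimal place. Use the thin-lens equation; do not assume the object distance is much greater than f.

218.0 ft

W: 94 ft × 304.8 mm/ft = 28651.20 mm.
Magnification m = w/W = dᵢ/dₒ; combined with 1/f = 1/dₒ + 1/dᵢ this gives dₒ = f·(1 + W/w).
dₒ = 30.6 mm × (1 + 28651.2/13.2) = 30.6 × 2171.5454 ≈ 66449.289 mm = 66449.289/304.8 ft = 218.009 ft.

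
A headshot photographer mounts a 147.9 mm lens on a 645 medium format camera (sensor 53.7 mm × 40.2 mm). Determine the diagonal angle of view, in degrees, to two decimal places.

Sensor diagonal = √(53.7² + 40.2²) = √4499.7300 ≈ 67.0800 mm.
Angle of view α = 2·arctan(d/2f) with d = 67.0800 mm and f = 147.9 mm.
d/2f = 0.22677; arctan(0.22677) ≈ 12.7771°, so α ≈ 25.5543°.

25.55°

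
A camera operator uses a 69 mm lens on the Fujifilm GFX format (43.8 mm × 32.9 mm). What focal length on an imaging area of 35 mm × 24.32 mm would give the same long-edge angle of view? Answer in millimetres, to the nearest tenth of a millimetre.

Equal angle of view means equal width/f ratio, so f₂ = f₁ · (width₂/width₁) = 69 × 35/43.8.
f₂ = 69 × 0.79909 ≈ 55.137 mm.

55.1 mm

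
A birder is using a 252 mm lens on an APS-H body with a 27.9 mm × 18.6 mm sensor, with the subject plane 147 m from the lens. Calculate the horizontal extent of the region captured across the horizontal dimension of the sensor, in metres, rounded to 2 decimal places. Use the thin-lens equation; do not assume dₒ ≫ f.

16.25 m

dₒ: 147 m = 147000 mm.
Similar triangles through the lens centre give W/dₒ = w/dᵢ; with 1/f = 1/dₒ + 1/dᵢ this gives W = w·(dₒ − f)/f.
W = 27.9 mm × (147000 − 252) / 252 = 27.9 × 582.3333 ≈ 16247.100 mm = 16.2471 m.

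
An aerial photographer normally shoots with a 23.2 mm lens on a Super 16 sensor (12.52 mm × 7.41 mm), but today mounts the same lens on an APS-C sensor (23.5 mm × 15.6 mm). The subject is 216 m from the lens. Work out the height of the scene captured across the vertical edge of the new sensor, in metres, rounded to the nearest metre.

145 m

The focal length stays 23.2 mm; the relevant sensor dimension is now h = 15.6 mm. Object distance dₒ = 216 m = 216000 mm.
Thin-lens field height W = h·(dₒ − f)/f = 15.6 × (216000 − 23.2)/23.2 ≈ 145225.779 mm = 145.226 m.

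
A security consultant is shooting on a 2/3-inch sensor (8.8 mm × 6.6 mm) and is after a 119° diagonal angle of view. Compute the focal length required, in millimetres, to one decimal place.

3.2 mm

Sensor diagonal = √(8.8² + 6.6²) = √121.0000 ≈ 11.0000 mm.
From α = 2·arctan(d/2f) we get f = d / (2·tan(α/2)).
With d = 11.0000 mm and α/2 = 59.5°, tan(α/2) ≈ 1.69766, so f ≈ 11.0000 / 3.39533 ≈ 3.2397 mm.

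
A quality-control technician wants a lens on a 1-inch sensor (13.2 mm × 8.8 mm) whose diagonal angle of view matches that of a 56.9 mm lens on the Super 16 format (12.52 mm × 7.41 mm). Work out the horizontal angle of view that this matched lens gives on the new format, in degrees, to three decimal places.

Sensor diagonal = √(12.52² + 7.41²) = √211.6585 ≈ 14.5485 mm.
Sensor diagonal = √(13.2² + 8.8²) = √251.6800 ≈ 15.8644 mm.
Equal diagonal AOV ⇒ f₂ = f₁ · 15.8644/14.5485 = 56.9 × 1.09045 ≈ 62.0467 mm.
Horizontal AOV on the new format = 2·arctan(13.2 / (2 × 62.0467)) = 2·arctan(0.10637) ≈ 12.1436°.

12.144°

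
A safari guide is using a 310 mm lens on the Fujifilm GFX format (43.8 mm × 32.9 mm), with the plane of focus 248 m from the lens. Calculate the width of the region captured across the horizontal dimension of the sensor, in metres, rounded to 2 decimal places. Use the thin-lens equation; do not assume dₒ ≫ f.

35.00 m

dₒ: 248 m = 248000 mm.
Similar triangles through the lens centre give W/dₒ = w/dᵢ; with 1/f = 1/dₒ + 1/dᵢ this gives W = w·(dₒ − f)/f.
W = 43.8 mm × (248000 − 310) / 310 = 43.8 × 799.0000 ≈ 34996.200 mm = 34.9962 m.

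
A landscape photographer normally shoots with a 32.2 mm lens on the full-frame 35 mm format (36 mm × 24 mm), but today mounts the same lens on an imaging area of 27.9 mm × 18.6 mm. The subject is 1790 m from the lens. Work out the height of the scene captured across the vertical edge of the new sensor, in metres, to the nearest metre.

The focal length stays 32.2 mm; the relevant sensor dimension is now h = 18.6 mm. Object distance dₒ = 1790 m = 1.79e+06 mm.
Thin-lens field height W = h·(dₒ − f)/f = 18.6 × (1.79e+06 − 32.2)/32.2 ≈ 1033956.555 mm = 1033.96 m.

1034 m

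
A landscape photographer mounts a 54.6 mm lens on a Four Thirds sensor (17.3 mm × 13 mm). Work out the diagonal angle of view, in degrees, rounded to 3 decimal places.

22.418°

Sensor diagonal = √(17.3² + 13²) = √468.2900 ≈ 21.6400 mm.
Angle of view α = 2·arctan(d/2f) with d = 21.6400 mm and f = 54.6 mm.
d/2f = 0.19817; arctan(0.19817) ≈ 11.2090°, so α ≈ 22.4180°.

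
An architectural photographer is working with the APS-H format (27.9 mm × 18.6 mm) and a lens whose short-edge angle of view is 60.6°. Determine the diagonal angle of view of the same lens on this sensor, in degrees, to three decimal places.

From the short-edge AOV: f = 18.6 / (2·tan(30.3°)) = 18.6 / 1.16871 ≈ 15.9150 mm.
Sensor diagonal = √(27.9² + 18.6²) = √1124.3700 ≈ 33.5316 mm.
Diagonal AOV = 2·arctan(33.5316 / (2 × 15.9150)) = 2·arctan(1.05346) ≈ 92.9825°.

92.982°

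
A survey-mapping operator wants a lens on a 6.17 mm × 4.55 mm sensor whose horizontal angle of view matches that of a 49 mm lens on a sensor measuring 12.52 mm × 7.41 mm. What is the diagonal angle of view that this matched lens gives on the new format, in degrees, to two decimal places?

18.04°

Equal horizontal AOV ⇒ f₂ = f₁ · 6.17/12.52 = 49 × 0.49281 ≈ 24.1478 mm.
Sensor diagonal = √(6.17² + 4.55²) = √58.7714 ≈ 7.6663 mm.
Diagonal AOV on the new format = 2·arctan(7.6663 / (2 × 24.1478)) = 2·arctan(0.15874) ≈ 18.0393°.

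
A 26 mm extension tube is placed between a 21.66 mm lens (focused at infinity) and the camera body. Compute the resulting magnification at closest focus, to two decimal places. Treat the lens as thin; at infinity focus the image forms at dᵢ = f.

1.20×

The tube moves the image plane from f to f + e, so dᵢ = 21.66 + 26 = 47.66 mm. Focus is achieved when 1/f = 1/dₒ + 1/dᵢ, giving dₒ = 1/(1/f − 1/(f+e)).
Magnification m = dᵢ/dₒ = (f+e)·(1/f − 1/(f+e)) = e/f = 26/21.66 ≈ 1.2004.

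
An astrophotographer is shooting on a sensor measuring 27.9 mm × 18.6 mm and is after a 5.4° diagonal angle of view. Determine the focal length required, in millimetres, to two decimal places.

Sensor diagonal = √(27.9² + 18.6²) = √1124.3700 ≈ 33.5316 mm.
From α = 2·arctan(d/2f) we get f = d / (2·tan(α/2)).
With d = 33.5316 mm and α/2 = 2.7°, tan(α/2) ≈ 0.04716, so f ≈ 33.5316 / 0.09432 ≈ 355.5182 mm.

355.52 mm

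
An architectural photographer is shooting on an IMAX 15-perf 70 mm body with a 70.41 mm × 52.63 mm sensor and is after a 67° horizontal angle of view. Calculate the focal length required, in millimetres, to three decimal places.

From α = 2·arctan(w/2f) we get f = w / (2·tan(α/2)).
With w = 70.41 mm and α/2 = 33.5°, tan(α/2) ≈ 0.66189, so f ≈ 70.41 / 1.32377 ≈ 53.1890 mm.

53.189 mm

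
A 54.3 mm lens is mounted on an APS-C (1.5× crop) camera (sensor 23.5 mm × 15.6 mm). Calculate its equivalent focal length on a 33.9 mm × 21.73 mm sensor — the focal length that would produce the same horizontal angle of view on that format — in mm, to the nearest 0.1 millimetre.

78.3 mm

Equal angle of view means equal width/f ratio, so f₂ = f₁ · (width₂/width₁) = 54.3 × 33.9/23.5.
f₂ = 54.3 × 1.44255 ≈ 78.331 mm.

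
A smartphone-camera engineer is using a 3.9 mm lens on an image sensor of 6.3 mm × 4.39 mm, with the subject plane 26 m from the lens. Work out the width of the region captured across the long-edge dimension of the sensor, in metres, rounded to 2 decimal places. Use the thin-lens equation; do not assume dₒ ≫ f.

41.99 m

dₒ: 26 m = 26000 mm.
Similar triangles through the lens centre give W/dₒ = w/dᵢ; with 1/f = 1/dₒ + 1/dᵢ this gives W = w·(dₒ − f)/f.
W = 6.3 mm × (26000 − 3.9) / 3.9 = 6.3 × 6665.6667 ≈ 41993.700 mm = 41.9937 m.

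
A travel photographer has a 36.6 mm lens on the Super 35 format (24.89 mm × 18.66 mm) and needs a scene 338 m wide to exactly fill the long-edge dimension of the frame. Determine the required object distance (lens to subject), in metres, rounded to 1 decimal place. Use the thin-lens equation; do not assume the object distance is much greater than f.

W: 338 m = 338000 mm.
Magnification m = w/W = dᵢ/dₒ; combined with 1/f = 1/dₒ + 1/dᵢ this gives dₒ = f·(1 + W/w).
dₒ = 36.6 mm × (1 + 338000/24.89) = 36.6 × 13580.7509 ≈ 497055.483 mm = 497.055 m.

497.1 m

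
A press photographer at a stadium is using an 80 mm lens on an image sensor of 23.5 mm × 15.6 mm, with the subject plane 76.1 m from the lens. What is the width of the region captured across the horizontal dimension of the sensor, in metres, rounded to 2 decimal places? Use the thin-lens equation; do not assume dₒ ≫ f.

dₒ: 76.1 m = 76100 mm.
Similar triangles through the lens centre give W/dₒ = w/dᵢ; with 1/f = 1/dₒ + 1/dᵢ this gives W = w·(dₒ − f)/f.
W = 23.5 mm × (76100 − 80) / 80 = 23.5 × 950.2500 ≈ 22330.875 mm = 22.3309 m.

22.33 m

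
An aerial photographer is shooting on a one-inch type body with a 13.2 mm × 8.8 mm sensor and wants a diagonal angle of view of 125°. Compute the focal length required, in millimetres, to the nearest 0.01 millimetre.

Sensor diagonal = √(13.2² + 8.8²) = √251.6800 ≈ 15.8644 mm.
From α = 2·arctan(d/2f) we get f = d / (2·tan(α/2)).
With d = 15.8644 mm and α/2 = 62.5°, tan(α/2) ≈ 1.92098, so f ≈ 15.8644 / 3.84196 ≈ 4.1292 mm.

4.13 mm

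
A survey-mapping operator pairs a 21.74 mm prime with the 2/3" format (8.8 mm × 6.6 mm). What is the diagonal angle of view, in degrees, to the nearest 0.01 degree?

Sensor diagonal = √(8.8² + 6.6²) = √121.0000 ≈ 11.0000 mm.
Angle of view α = 2·arctan(d/2f) with d = 11.0000 mm and f = 21.74 mm.
d/2f = 0.25299; arctan(0.25299) ≈ 14.1974°, so α ≈ 28.3947°.

28.39°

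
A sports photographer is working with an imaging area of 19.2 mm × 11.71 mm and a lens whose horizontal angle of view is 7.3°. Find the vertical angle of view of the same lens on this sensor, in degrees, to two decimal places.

4.46°

From the horizontal AOV: f = 19.2 / (2·tan(3.65°)) = 19.2 / 0.12758 ≈ 150.4918 mm.
Vertical AOV = 2·arctan(11.71 / (2 × 150.4918)) = 2·arctan(0.03891) ≈ 4.4560°.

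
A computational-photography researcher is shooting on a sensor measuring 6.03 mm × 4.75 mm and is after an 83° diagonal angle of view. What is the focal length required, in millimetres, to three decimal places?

Sensor diagonal = √(6.03² + 4.75²) = √58.9234 ≈ 7.6762 mm.
From α = 2·arctan(d/2f) we get f = d / (2·tan(α/2)).
With d = 7.6762 mm and α/2 = 41.5°, tan(α/2) ≈ 0.88473, so f ≈ 7.6762 / 1.76945 ≈ 4.3382 mm.

4.338 mm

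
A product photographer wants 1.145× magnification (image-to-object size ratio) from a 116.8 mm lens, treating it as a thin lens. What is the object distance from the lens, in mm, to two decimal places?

With m = dᵢ/dₒ and 1/f = 1/dₒ + 1/dᵢ, substituting dᵢ = m·dₒ gives 1/f = (1 + 1/m)/dₒ, hence dₒ = f·(1 + 1/m).
dₒ = 116.8 × (1 + 1/1.145) = 116.8 × 1.87336 ≈ 218.809 mm.

218.81 mm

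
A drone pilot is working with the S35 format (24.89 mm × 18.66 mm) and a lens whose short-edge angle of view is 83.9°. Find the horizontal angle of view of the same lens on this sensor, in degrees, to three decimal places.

From the short-edge AOV: f = 18.66 / (2·tan(41.95°)) = 18.66 / 1.79765 ≈ 10.3802 mm.
Horizontal AOV = 2·arctan(24.89 / (2 × 10.3802)) = 2·arctan(1.19892) ≈ 100.3379°.

100.338°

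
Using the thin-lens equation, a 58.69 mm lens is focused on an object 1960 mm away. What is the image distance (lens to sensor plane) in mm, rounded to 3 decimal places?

60.502 mm

1/dᵢ = 1/f − 1/dₒ = 1/58.69 − 1/1960 = 0.0165285 mm⁻¹.
dᵢ = 1/0.0165285 ≈ 60.5017 mm.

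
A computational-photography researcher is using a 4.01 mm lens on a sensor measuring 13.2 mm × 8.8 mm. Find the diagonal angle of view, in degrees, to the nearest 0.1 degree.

Sensor diagonal = √(13.2² + 8.8²) = √251.6800 ≈ 15.8644 mm.
Angle of view α = 2·arctan(d/2f) with d = 15.8644 mm and f = 4.01 mm.
d/2f = 1.97811; arctan(1.97811) ≈ 63.1819°, so α ≈ 126.3637°.

126.4°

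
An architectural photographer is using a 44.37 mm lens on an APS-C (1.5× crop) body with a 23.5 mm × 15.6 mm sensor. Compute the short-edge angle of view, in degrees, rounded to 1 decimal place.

Angle of view α = 2·arctan(h/2f) with h = 15.6 mm and f = 44.37 mm.
h/2f = 0.17579; arctan(0.17579) ≈ 9.9704°, so α ≈ 19.9408°.

19.9°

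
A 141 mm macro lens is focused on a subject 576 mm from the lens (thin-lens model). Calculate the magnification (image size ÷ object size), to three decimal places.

0.324×

Thin lens: 1/f = 1/dₒ + 1/dᵢ → 1/dᵢ = 1/141 − 1/576 = 0.0053561 mm⁻¹, so dᵢ ≈ 186.7034 mm.
Magnification m = dᵢ/dₒ = 186.7034/576 ≈ 0.32414.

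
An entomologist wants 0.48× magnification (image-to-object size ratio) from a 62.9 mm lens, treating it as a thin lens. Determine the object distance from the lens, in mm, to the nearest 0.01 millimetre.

193.94 mm

With m = dᵢ/dₒ and 1/f = 1/dₒ + 1/dᵢ, substituting dᵢ = m·dₒ gives 1/f = (1 + 1/m)/dₒ, hence dₒ = f·(1 + 1/m).
dₒ = 62.9 × (1 + 1/0.48) = 62.9 × 3.08333 ≈ 193.942 mm.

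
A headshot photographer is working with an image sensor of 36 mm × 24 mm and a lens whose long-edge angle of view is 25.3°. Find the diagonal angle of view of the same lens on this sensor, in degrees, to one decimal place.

From the long-edge AOV: f = 36 / (2·tan(12.65°)) = 36 / 0.44889 ≈ 80.1986 mm.
Sensor diagonal = √(36² + 24²) = √1872.0000 ≈ 43.2666 mm.
Diagonal AOV = 2·arctan(43.2666 / (2 × 80.1986)) = 2·arctan(0.26975) ≈ 30.1921°.

30.2°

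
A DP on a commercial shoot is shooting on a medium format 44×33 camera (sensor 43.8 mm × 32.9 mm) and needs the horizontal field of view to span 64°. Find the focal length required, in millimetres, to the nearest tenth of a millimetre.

From α = 2·arctan(w/2f) we get f = w / (2·tan(α/2)).
With w = 43.8 mm and α/2 = 32°, tan(α/2) ≈ 0.62487, so f ≈ 43.8 / 1.24974 ≈ 35.0473 mm.

35.0 mm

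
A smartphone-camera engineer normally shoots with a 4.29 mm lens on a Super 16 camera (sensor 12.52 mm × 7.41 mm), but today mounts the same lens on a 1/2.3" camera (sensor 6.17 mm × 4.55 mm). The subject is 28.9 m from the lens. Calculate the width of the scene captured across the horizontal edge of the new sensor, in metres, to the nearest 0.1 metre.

41.6 m

The focal length stays 4.29 mm; the relevant sensor dimension is now w = 6.17 mm. Object distance dₒ = 28.9 m = 28900 mm.
Thin-lens field width W = w·(dₒ − f)/f = 6.17 × (28900 − 4.29)/4.29 ≈ 41558.632 mm = 41.5586 m.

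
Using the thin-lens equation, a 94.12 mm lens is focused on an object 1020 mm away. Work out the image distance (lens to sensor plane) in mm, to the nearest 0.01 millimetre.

103.69 mm

1/dᵢ = 1/f − 1/dₒ = 1/94.12 − 1/1020 = 0.0096443 mm⁻¹.
dᵢ = 1/0.0096443 ≈ 103.6877 mm.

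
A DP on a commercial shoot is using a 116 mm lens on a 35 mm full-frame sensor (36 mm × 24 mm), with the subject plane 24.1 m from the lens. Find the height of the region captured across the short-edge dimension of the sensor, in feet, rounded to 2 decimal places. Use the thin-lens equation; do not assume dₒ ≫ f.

dₒ: 24.1 m = 24100 mm.
Similar triangles through the lens centre give W/dₒ = h/dᵢ; with 1/f = 1/dₒ + 1/dᵢ this gives W = h·(dₒ − f)/f.
W = 24 mm × (24100 − 116) / 116 = 24 × 206.7586 ≈ 4962.207 mm = 4962.207/304.8 ft = 16.2802 ft.

16.28 ft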